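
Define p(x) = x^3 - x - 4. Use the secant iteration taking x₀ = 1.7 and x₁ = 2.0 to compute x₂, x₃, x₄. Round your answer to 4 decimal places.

1.7847, 1.7950, 1.7963

p(1.7) = -0.787000, p(2.0) = 2.000000
x₂ = 2.000000 − 2.000000·(2.000000 − 1.700000) / (2.000000 − (-0.787000)) = 2.000000 − (0.600000)/(2.787000) = 1.784715
p(1.784715) = -0.100029
x₃ = 1.784715 − (-0.100029)·(1.784715 − 2.000000) / (-0.100029 − 2.000000) = 1.784715 − (0.021535)/(-2.100029) = 1.794969
p(1.794969) = -0.011731
x₄ = 1.794969 − (-0.011731)·(1.794969 − 1.784715) / (-0.011731 − (-0.100029)) = 1.794969 − (-0.000120)/(0.088298) = 1.796332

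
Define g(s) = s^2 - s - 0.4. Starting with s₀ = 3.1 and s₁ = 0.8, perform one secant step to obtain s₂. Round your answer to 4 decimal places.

0.9931

g(3.1) = 6.110000, g(0.8) = -0.560000
s₂ = 0.800000 − (-0.560000)·(0.800000 − 3.100000) / (-0.560000 − 6.110000) = 0.800000 − (1.288000)/(-6.670000) = 0.993103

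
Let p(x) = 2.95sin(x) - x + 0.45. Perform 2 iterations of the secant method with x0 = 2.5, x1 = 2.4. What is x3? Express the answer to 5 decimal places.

2.41337

p(2.5) = -0.2845072, p(2.4) = 0.0426164
x2 = 2.4000000 − 0.0426164·(2.4000000 − 2.5000000) / (0.0426164 − (-0.2845072)) = 2.4000000 − (-0.0042616)/(0.3271236) = 2.4130276
p(2.4130276) = 0.0010814
x3 = 2.4130276 − 0.0010814·(2.4130276 − 2.4000000) / (0.0010814 − 0.0426164) = 2.4130276 − (0.0000141)/(-0.0415350) = 2.4133668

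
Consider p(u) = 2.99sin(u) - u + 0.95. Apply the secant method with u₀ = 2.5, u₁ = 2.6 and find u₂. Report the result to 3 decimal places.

2.569

p(2.5) = 0.23943, p(2.6) = -0.10865
u₂ = 2.60000 − (-0.10865)·(2.60000 − 2.50000) / (-0.10865 − 0.23943) = 2.60000 − (-0.01087)/(-0.34808) = 2.56879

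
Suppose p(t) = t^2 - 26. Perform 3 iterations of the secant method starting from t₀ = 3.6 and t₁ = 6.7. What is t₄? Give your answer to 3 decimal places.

5.100

p(3.6) = -13.04000, p(6.7) = 18.89000
t₂ = 6.70000 − 18.89000·(6.70000 − 3.60000) / (18.89000 − (-13.04000)) = 6.70000 − (58.55900)/(31.93000) = 4.86602
p(4.86602) = -2.32186
t₃ = 4.86602 − (-2.32186)·(4.86602 − 6.70000) / (-2.32186 − 18.89000) = 4.86602 − (4.25824)/(-21.21186) = 5.06677
p(5.06677) = -0.32787
t₄ = 5.06677 − (-0.32787)·(5.06677 − 4.86602) / (-0.32787 − (-2.32186)) = 5.06677 − (-0.06582)/(1.99399) = 5.09978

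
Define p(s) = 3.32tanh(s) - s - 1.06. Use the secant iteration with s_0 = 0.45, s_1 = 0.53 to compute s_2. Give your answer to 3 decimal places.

0.517

p(0.45) = -0.10930, p(0.53) = 0.02147
s_2 = 0.53000 − 0.02147·(0.53000 − 0.45000) / (0.02147 − (-0.10930)) = 0.53000 − (0.00172)/(0.13076) = 0.51687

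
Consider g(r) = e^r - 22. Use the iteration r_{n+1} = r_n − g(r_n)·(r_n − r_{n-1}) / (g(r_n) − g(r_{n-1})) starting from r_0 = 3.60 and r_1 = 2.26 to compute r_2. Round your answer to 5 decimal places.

g(3.60) = 14.5982344, g(2.26) = -12.4169108
r_2 = 2.2600000 − (-12.4169108)·(2.2600000 − 3.6000000) / (-12.4169108 − 14.5982344) = 2.2600000 − (16.6386605)/(-27.0151453) = 2.8759012

2.87590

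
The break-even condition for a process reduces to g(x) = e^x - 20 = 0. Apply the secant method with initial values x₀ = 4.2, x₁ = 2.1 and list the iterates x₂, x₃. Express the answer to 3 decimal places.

g(4.2) = 46.68633, g(2.1) = -11.83383
x₂ = 2.10000 − (-11.83383)·(2.10000 − 4.20000) / (-11.83383 − 46.68633) = 2.10000 − (24.85104)/(-58.52016) = 2.52466
g(2.52466) = -7.51338
x₃ = 2.52466 − (-7.51338)·(2.52466 − 2.10000) / (-7.51338 − (-11.83383)) = 2.52466 − (-3.19061)/(4.32045) = 3.26315

2.525, 3.263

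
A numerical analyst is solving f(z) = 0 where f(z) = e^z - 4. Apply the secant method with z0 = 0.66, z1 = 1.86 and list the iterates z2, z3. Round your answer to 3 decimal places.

f(0.66) = -2.06521, f(1.86) = 2.42374
z2 = 1.86000 − 2.42374·(1.86000 − 0.66000) / (2.42374 − (-2.06521)) = 1.86000 − (2.90848)/(4.48894) = 1.21208
f(1.21208) = -0.63954
z3 = 1.21208 − (-0.63954)·(1.21208 − 1.86000) / (-0.63954 − 2.42374) = 1.21208 − (0.41437)/(-3.06328) = 1.34735

1.212, 1.347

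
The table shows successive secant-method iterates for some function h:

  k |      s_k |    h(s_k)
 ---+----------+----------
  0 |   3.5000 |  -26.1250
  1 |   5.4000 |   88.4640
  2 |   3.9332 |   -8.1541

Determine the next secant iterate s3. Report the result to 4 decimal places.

4.0570

s3 = 3.9332 − (-8.1541)·(3.9332 − 5.4000) / (-8.1541 − 88.4640)
   = 3.9332 − (11.960434)/(-96.618100) = 4.056991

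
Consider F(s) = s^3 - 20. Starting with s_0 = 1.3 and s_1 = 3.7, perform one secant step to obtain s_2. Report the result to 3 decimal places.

2.182

F(1.3) = -17.80300, F(3.7) = 30.65300
s_2 = 3.70000 − 30.65300·(3.70000 − 1.30000) / (30.65300 − (-17.80300)) = 3.70000 − (73.56720)/(48.45600) = 2.18177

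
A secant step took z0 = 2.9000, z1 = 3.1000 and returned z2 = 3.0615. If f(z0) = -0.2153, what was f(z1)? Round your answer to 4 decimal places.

0.0513

The secant line through (2.9000, -0.2153) and (3.1000, f(z1)) crosses zero at z2 = 3.0615.
So (2.9000, -0.2153), (3.1000, f(z1)), (3.0615, 0) are collinear:
f(z1) = -0.2153 · (3.1000 − 3.0615) / (2.9000 − 3.0615) = -0.2153 · (0.038500)/(-0.161500) = 0.051325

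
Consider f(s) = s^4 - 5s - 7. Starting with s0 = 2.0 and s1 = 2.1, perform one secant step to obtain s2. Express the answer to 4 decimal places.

2.0339

f(2.0) = -1.000000, f(2.1) = 1.948100
s2 = 2.100000 − 1.948100·(2.100000 − 2.000000) / (1.948100 − (-1.000000)) = 2.100000 − (0.194810)/(2.948100) = 2.033920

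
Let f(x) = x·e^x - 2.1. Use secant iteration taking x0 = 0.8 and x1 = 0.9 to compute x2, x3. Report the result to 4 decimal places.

f(0.8) = -0.319567, f(0.9) = 0.113643
x2 = 0.900000 − 0.113643·(0.900000 − 0.800000) / (0.113643 − (-0.319567)) = 0.900000 − (0.011364)/(0.433210) = 0.873767
f(0.873767) = -0.006524
x3 = 0.873767 − (-0.006524)·(0.873767 − 0.900000) / (-0.006524 − 0.113643) = 0.873767 − (0.000171)/(-0.120166) = 0.875191

0.8738, 0.8752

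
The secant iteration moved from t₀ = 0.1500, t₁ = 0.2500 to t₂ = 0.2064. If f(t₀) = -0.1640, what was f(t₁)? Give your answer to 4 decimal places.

0.1268

The secant line through (0.1500, -0.1640) and (0.2500, f(t₁)) crosses zero at t₂ = 0.2064.
So (0.1500, -0.1640), (0.2500, f(t₁)), (0.2064, 0) are collinear:
f(t₁) = -0.1640 · (0.2500 − 0.2064) / (0.1500 − 0.2064) = -0.1640 · (0.043600)/(-0.056400) = 0.126780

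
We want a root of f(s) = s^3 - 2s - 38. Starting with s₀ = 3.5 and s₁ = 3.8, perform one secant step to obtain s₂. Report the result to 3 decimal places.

f(3.5) = -2.12500, f(3.8) = 9.27200
s₂ = 3.80000 − 9.27200·(3.80000 − 3.50000) / (9.27200 − (-2.12500)) = 3.80000 − (2.78160)/(11.39700) = 3.55594

3.556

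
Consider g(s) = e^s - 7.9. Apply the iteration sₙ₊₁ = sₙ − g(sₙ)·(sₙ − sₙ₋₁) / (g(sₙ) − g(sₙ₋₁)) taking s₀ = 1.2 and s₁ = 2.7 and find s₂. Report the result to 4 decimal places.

1.7943

g(1.2) = -4.579883, g(2.7) = 6.979732
s₂ = 2.700000 − 6.979732·(2.700000 − 1.200000) / (6.979732 − (-4.579883)) = 2.700000 − (10.469598)/(11.559615) = 1.794295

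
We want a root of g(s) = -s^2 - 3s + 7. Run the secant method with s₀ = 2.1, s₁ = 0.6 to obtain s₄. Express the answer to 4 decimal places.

g(2.1) = -3.710000, g(0.6) = 4.840000
s₂ = 0.600000 − 4.840000·(0.600000 − 2.100000) / (4.840000 − (-3.710000)) = 0.600000 − (-7.260000)/(8.550000) = 1.449123
g(1.449123) = 0.552675
s₃ = 1.449123 − 0.552675·(1.449123 − 0.600000) / (0.552675 − 4.840000) = 1.449123 − (0.469289)/(-4.287325) = 1.558582
g(1.558582) = -0.104926
s₄ = 1.558582 − (-0.104926)·(1.558582 − 1.449123) / (-0.104926 − 0.552675) = 1.558582 − (-0.011485)/(-0.657601) = 1.541117

1.5411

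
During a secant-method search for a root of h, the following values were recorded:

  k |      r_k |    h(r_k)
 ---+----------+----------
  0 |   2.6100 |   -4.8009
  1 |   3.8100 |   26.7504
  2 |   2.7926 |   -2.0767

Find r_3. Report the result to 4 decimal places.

r_3 = 2.7926 − (-2.0767)·(2.7926 − 3.8100) / (-2.0767 − 26.7504)
   = 2.7926 − (2.112835)/(-28.827100) = 2.865893

2.8659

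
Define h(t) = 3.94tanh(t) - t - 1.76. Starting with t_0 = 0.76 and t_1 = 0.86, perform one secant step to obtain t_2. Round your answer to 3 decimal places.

0.755

h(0.76) = 0.00584, h(0.86) = 0.12326
t_2 = 0.86000 − 0.12326·(0.86000 − 0.76000) / (0.12326 − 0.00584) = 0.86000 − (0.01233)/(0.11741) = 0.75502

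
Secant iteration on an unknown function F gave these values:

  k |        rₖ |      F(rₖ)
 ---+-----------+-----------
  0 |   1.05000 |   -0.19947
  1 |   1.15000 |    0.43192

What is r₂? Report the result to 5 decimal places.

1.08159

r₂ = 1.15000 − 0.43192·(1.15000 − 1.05000) / (0.43192 − (-0.19947))
   = 1.15000 − (0.0431920)/(0.6313900) = 1.0815922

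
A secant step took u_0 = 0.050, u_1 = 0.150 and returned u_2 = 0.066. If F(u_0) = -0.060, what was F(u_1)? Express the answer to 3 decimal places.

The secant line through (0.050, -0.060) and (0.150, F(u_1)) crosses zero at u_2 = 0.066.
So (0.050, -0.060), (0.150, F(u_1)), (0.066, 0) are collinear:
F(u_1) = -0.060 · (0.150 − 0.066) / (0.050 − 0.066) = -0.060 · (0.08400)/(-0.01600) = 0.31500

0.315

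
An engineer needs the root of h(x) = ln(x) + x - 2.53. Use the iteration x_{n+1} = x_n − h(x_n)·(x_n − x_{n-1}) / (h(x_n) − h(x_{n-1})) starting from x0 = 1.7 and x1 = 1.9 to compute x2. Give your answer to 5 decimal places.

1.89238

h(1.7) = -0.2993717, h(1.9) = 0.0118539
x2 = 1.9000000 − 0.0118539·(1.9000000 − 1.7000000) / (0.0118539 − (-0.2993717)) = 1.9000000 − (0.0023708)/(0.3112256) = 1.8923824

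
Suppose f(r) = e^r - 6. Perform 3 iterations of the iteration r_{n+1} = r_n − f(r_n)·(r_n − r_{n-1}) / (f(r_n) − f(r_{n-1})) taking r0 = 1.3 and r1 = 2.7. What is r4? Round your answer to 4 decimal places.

f(1.3) = -2.330703, f(2.7) = 8.879732
r2 = 2.700000 − 8.879732·(2.700000 − 1.300000) / (8.879732 − (-2.330703)) = 2.700000 − (12.431624)/(11.210435) = 1.591067
f(1.591067) = -1.091017
r3 = 1.591067 − (-1.091017)·(1.591067 − 2.700000) / (-1.091017 − 8.879732) = 1.591067 − (1.209865)/(-9.970749) = 1.712408
f(1.712408) = -0.457708
r4 = 1.712408 − (-0.457708)·(1.712408 − 1.591067) / (-0.457708 − (-1.091017)) = 1.712408 − (-0.055539)/(0.633310) = 1.800105

1.8001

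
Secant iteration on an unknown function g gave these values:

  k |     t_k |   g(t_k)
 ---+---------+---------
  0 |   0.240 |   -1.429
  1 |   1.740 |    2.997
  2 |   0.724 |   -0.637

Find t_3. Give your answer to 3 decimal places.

t_3 = 0.724 − (-0.637)·(0.724 − 1.740) / (-0.637 − 2.997)
   = 0.724 − (0.64719)/(-3.63400) = 0.90209

0.902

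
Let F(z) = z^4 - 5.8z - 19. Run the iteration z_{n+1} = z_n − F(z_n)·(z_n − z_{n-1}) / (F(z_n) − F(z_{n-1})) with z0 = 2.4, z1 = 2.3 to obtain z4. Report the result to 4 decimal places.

F(2.4) = 0.257600, F(2.3) = -4.355900
z2 = 2.300000 − (-4.355900)·(2.300000 − 2.400000) / (-4.355900 − 0.257600) = 2.300000 − (0.435590)/(-4.613500) = 2.394416
F(2.394416) = -0.017691
z3 = 2.394416 − (-0.017691)·(2.394416 − 2.300000) / (-0.017691 − (-4.355900)) = 2.394416 − (-0.001670)/(4.338209) = 2.394801
F(2.394801) = 0.001223
z4 = 2.394801 − 0.001223·(2.394801 − 2.394416) / (0.001223 − (-0.017691)) = 2.394801 − (0.000000)/(0.018914) = 2.394777

2.3948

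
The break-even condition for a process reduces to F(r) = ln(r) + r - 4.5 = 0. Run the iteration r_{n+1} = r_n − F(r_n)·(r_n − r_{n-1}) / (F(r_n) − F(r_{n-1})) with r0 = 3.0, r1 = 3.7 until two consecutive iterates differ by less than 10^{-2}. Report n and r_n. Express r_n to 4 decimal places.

F(3.0) = -0.401388, F(3.7) = 0.508333
r2 = 3.700000 − 0.508333·(0.700000)/(0.909721) = 3.308855;  |Δ| = 0.391145
F(3.308855) = 0.005457
r3 = 3.308855 − 0.005457·(-0.391145)/(-0.502876) = 3.304610;  |Δ| = 0.004244
|r3 − r2| = 0.004244 < 10^{-2}

n = 3, r_n = 3.3046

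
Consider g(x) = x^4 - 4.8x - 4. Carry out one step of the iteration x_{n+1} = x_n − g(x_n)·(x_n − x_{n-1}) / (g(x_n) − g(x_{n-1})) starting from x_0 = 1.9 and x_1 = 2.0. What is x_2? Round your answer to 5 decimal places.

g(1.9) = -0.0879000, g(2.0) = 2.4000000
x_2 = 2.0000000 − 2.4000000·(2.0000000 − 1.9000000) / (2.4000000 − (-0.0879000)) = 2.0000000 − (0.2400000)/(2.4879000) = 1.9035331

1.90353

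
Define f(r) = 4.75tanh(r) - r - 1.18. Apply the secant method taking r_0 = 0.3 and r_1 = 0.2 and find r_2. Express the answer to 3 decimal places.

0.328

f(0.3) = -0.09627, f(0.2) = -0.44247
r_2 = 0.20000 − (-0.44247)·(0.20000 − 0.30000) / (-0.44247 − (-0.09627)) = 0.20000 − (0.04425)/(-0.34620) = 0.32781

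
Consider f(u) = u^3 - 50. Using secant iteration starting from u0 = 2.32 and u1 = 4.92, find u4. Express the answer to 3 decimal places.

3.702

f(2.32) = -37.51283, f(4.92) = 69.09549
u2 = 4.92000 − 69.09549·(4.92000 − 2.32000) / (69.09549 − (-37.51283)) = 4.92000 − (179.64827)/(106.60832) = 3.23488
f(3.23488) = -16.14890
u3 = 3.23488 − (-16.14890)·(3.23488 − 4.92000) / (-16.14890 − 69.09549) = 3.23488 − (27.21290)/(-85.24439) = 3.55411
f(3.55411) = -5.10557
u4 = 3.55411 − (-5.10557)·(3.55411 − 3.23488) / (-5.10557 − (-16.14890)) = 3.55411 − (-1.62987)/(11.04333) = 3.70170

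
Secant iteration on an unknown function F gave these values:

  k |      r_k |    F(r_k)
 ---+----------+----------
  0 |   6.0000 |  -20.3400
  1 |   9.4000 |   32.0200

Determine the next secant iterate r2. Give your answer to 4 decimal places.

r2 = 9.4000 − 32.0200·(9.4000 − 6.0000) / (32.0200 − (-20.3400))
   = 9.4000 − (108.868000)/(52.360000) = 7.320779

7.3208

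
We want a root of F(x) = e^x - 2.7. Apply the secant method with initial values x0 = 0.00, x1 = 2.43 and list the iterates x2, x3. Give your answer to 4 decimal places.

0.3988, 0.6478

F(0.00) = -1.700000, F(2.43) = 8.658882
x2 = 2.430000 − 8.658882·(2.430000 − 0.000000) / (8.658882 − (-1.700000)) = 2.430000 − (21.041083)/(10.358882) = 0.398788
F(0.398788) = -1.209982
x3 = 0.398788 − (-1.209982)·(0.398788 − 2.430000) / (-1.209982 − 8.658882) = 0.398788 − (2.457730)/(-9.868864) = 0.647827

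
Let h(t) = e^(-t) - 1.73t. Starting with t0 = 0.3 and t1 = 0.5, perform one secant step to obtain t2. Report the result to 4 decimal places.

h(0.3) = 0.221818, h(0.5) = -0.258469
t2 = 0.500000 − (-0.258469)·(0.500000 − 0.300000) / (-0.258469 − 0.221818) = 0.500000 − (-0.051694)/(-0.480288) = 0.392369

0.3924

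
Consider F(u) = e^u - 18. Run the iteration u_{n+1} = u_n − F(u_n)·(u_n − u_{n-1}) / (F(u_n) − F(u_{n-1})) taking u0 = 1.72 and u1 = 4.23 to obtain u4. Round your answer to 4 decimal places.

3.0434

F(1.72) = -12.415472, F(4.23) = 50.717232
u2 = 4.230000 − 50.717232·(4.230000 − 1.720000) / (50.717232 − (-12.415472)) = 4.230000 − (127.300253)/(63.132704) = 2.213608
F(2.213608) = -8.851331
u3 = 2.213608 − (-8.851331)·(2.213608 − 4.230000) / (-8.851331 − 50.717232) = 2.213608 − (17.847749)/(-59.568563) = 2.513225
F(2.513225) = -5.655318
u4 = 2.513225 − (-5.655318)·(2.513225 − 2.213608) / (-5.655318 − (-8.851331)) = 2.513225 − (-1.694429)/(3.196013) = 3.043395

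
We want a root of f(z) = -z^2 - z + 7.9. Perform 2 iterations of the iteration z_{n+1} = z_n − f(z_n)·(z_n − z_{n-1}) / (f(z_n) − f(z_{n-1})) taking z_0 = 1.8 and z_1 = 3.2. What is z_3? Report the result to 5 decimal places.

2.34462

f(1.8) = 2.8600000, f(3.2) = -5.5400000
z_2 = 3.2000000 − (-5.5400000)·(3.2000000 − 1.8000000) / (-5.5400000 − 2.8600000) = 3.2000000 − (-7.7560000)/(-8.4000000) = 2.2766667
f(2.2766667) = 0.4401222
z_3 = 2.2766667 − 0.4401222·(2.2766667 − 3.2000000) / (0.4401222 − (-5.5400000)) = 2.2766667 − (-0.4063795)/(5.9801222) = 2.3446217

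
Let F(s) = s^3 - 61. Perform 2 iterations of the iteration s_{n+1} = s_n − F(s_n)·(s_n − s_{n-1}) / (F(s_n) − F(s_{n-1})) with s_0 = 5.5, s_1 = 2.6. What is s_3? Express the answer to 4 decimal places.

F(5.5) = 105.375000, F(2.6) = -43.424000
s_2 = 2.600000 − (-43.424000)·(2.600000 − 5.500000) / (-43.424000 − 105.375000) = 2.600000 − (125.929600)/(-148.799000) = 3.446307
F(3.446307) = -20.068110
s_3 = 3.446307 − (-20.068110)·(3.446307 − 2.600000) / (-20.068110 − (-43.424000)) = 3.446307 − (-16.983777)/(23.355890) = 4.173480

4.1735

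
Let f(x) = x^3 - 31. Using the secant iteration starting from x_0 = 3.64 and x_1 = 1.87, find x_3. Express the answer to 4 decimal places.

f(3.64) = 17.228544, f(1.87) = -24.460797
x_2 = 1.870000 − (-24.460797)·(1.870000 − 3.640000) / (-24.460797 − 17.228544) = 1.870000 − (43.295611)/(-41.689341) = 2.908530
f(2.908530) = -6.395167
x_3 = 2.908530 − (-6.395167)·(2.908530 − 1.870000) / (-6.395167 − (-24.460797)) = 2.908530 − (-6.641570)/(18.065630) = 3.276165

3.2762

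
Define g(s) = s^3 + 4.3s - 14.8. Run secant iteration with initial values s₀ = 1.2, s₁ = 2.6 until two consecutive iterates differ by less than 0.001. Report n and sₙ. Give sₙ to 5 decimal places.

g(1.2) = -7.9120000, g(2.6) = 13.9560000
s₂ = 2.6000000 − 13.9560000·(1.4000000)/(21.8680000) = 1.7065301;  |Δ| = 0.8934699
g(1.7065301) = -2.4920870
s₃ = 1.7065301 − (-2.4920870)·(-0.8934699)/(-16.4480870) = 1.8419017;  |Δ| = 0.1353717
g(1.8419017) = -0.6309829
s₄ = 1.8419017 − (-0.6309829)·(0.1353717)/(1.8611041) = 1.8877977;  |Δ| = 0.0458960
g(1.8877977) = 0.0452265
s₅ = 1.8877977 − 0.0452265·(0.0458960)/(0.6762094) = 1.8847281;  |Δ| = 0.0030696
g(1.8847281) = -0.0007381
s₆ = 1.8847281 − (-0.0007381)·(-0.0030696)/(-0.0459646) = 1.8847774;  |Δ| = 0.0000493
|s₆ − s₅| = 0.0000493 < 0.001

n = 6, sₙ = 1.88478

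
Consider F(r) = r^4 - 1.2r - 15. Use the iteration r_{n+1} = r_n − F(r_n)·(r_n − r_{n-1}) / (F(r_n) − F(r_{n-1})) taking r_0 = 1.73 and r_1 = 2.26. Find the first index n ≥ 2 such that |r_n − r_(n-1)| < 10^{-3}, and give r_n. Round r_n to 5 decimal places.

n = 5, r_n = 2.04393

F(1.73) = -8.1185496, F(2.26) = 8.3755778
r_2 = 2.2600000 − 8.3755778·(0.5300000)/(16.4941273) = 1.9908705;  |Δ| = 0.2691295
F(1.9908705) = -1.6791943
r_3 = 1.9908705 − (-1.6791943)·(-0.2691295)/(-10.0547720) = 2.0358164;  |Δ| = 0.0449459
F(2.0358164) = -0.2656983
r_4 = 2.0358164 − (-0.2656983)·(0.0449459)/(1.4134960) = 2.0442650;  |Δ| = 0.0084486
F(2.0442650) = 0.0110845
r_5 = 2.0442650 − 0.0110845·(0.0084486)/(0.2767828) = 2.0439266;  |Δ| = 0.0003383
|r_5 − r_4| = 0.0003383 < 10^{-3}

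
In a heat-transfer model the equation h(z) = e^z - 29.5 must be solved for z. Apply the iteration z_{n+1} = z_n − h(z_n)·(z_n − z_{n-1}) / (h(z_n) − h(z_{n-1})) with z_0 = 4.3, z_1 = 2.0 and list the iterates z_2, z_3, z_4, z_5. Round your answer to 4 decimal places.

h(4.3) = 44.199794, h(2.0) = -22.110944
z_2 = 2.000000 − (-22.110944)·(2.000000 − 4.300000) / (-22.110944 − 44.199794) = 2.000000 − (50.855171)/(-66.310738) = 2.766922
h(2.766922) = -13.590409
z_3 = 2.766922 − (-13.590409)·(2.766922 − 2.000000) / (-13.590409 − (-22.110944)) = 2.766922 − (-10.422785)/(8.520535) = 3.990177
h(3.990177) = 24.564457
z_4 = 3.990177 − 24.564457·(3.990177 − 2.766922) / (24.564457 − (-13.590409)) = 3.990177 − (30.048592)/(38.154867) = 3.202634
h(3.202634) = -4.902762
z_5 = 3.202634 − (-4.902762)·(3.202634 − 3.990177) / (-4.902762 − 24.564457) = 3.202634 − (3.861135)/(-29.467220) = 3.333666

2.7669, 3.9902, 3.2026, 3.3337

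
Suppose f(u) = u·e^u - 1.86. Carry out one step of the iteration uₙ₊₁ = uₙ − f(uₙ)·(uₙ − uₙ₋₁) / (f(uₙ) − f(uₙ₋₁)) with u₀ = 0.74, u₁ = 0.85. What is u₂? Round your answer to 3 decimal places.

0.818

f(0.74) = -0.30901, f(0.85) = 0.12870
u₂ = 0.85000 − 0.12870·(0.85000 − 0.74000) / (0.12870 − (-0.30901)) = 0.85000 − (0.01416)/(0.43771) = 0.81766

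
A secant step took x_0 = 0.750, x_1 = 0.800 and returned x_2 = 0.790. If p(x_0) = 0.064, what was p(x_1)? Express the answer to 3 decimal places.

The secant line through (0.750, 0.064) and (0.800, p(x_1)) crosses zero at x_2 = 0.790.
So (0.750, 0.064), (0.800, p(x_1)), (0.790, 0) are collinear:
p(x_1) = 0.064 · (0.800 − 0.790) / (0.750 − 0.790) = 0.064 · (0.01000)/(-0.04000) = -0.01600

-0.016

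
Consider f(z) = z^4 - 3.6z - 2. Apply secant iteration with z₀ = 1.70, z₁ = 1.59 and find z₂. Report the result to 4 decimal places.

f(1.70) = 0.232100, f(1.59) = -1.332710
z₂ = 1.590000 − (-1.332710)·(1.590000 − 1.700000) / (-1.332710 − 0.232100) = 1.590000 − (0.146598)/(-1.564810) = 1.683684

1.6837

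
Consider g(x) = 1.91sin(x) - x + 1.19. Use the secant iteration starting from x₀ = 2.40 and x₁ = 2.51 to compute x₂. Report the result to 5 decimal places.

g(2.40) = 0.0801347, g(2.51) = -0.1922769
x₂ = 2.5100000 − (-0.1922769)·(2.5100000 − 2.4000000) / (-0.1922769 − 0.0801347) = 2.5100000 − (-0.0211505)/(-0.2724116) = 2.4323584

2.43236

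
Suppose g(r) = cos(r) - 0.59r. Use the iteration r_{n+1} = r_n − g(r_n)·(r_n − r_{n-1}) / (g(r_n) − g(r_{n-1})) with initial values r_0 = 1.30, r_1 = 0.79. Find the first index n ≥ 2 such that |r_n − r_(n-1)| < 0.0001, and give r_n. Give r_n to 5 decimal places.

g(1.30) = -0.4995012, g(0.79) = 0.2377453
r_2 = 0.7900000 − 0.2377453·(-0.5100000)/(0.7372465) = 0.9544635;  |Δ| = 0.1644635
g(0.9544635) = 0.0149132
r_3 = 0.9544635 − 0.0149132·(0.1644635)/(-0.2228321) = 0.9654703;  |Δ| = 0.0110068
g(0.9654703) = -0.0005973
r_4 = 0.9654703 − (-0.0005973)·(0.0110068)/(-0.0155105) = 0.9650465;  |Δ| = 0.0004239
g(0.9650465) = 0.0000013
r_5 = 0.9650465 − 0.0000013·(-0.0004239)/(0.0005986) = 0.9650474;  |Δ| = 0.0000009
|r_5 − r_4| = 0.0000009 < 0.0001

n = 5, r_n = 0.96505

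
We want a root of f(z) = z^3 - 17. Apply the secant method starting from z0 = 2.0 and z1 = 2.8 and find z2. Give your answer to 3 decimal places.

2.516

f(2.0) = -9.00000, f(2.8) = 4.95200
z2 = 2.80000 − 4.95200·(2.80000 − 2.00000) / (4.95200 − (-9.00000)) = 2.80000 − (3.96160)/(13.95200) = 2.51606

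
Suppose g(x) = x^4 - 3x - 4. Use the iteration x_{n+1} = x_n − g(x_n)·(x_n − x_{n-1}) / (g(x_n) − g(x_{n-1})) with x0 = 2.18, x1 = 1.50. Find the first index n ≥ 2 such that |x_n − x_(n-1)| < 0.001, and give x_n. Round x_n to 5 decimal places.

n = 6, x_n = 1.74296

g(2.18) = 12.0453058, g(1.50) = -3.4375000
x2 = 1.5000000 − (-3.4375000)·(-0.6800000)/(-15.4828058) = 1.6509739;  |Δ| = 0.1509739
g(1.6509739) = -1.5234000
x3 = 1.6509739 − (-1.5234000)·(0.1509739)/(1.9141000) = 1.7711315;  |Δ| = 0.1201576
g(1.7711315) = 0.5267905
x4 = 1.7711315 − 0.5267905·(0.1201576)/(2.0501905) = 1.7402574;  |Δ| = 0.0308741
g(1.7402574) = -0.0489854
x5 = 1.7402574 − (-0.0489854)·(-0.0308741)/(-0.5757759) = 1.7428841;  |Δ| = 0.0026267
g(1.7428841) = -0.0013656
x6 = 1.7428841 − (-0.0013656)·(0.0026267)/(0.0476198) = 1.7429594;  |Δ| = 0.0000753
|x6 − x5| = 0.0000753 < 0.001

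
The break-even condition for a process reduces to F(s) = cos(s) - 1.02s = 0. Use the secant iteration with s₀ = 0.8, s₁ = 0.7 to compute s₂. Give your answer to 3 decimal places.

0.730

F(0.8) = -0.11929, F(0.7) = 0.05084
s₂ = 0.70000 − 0.05084·(0.70000 − 0.80000) / (0.05084 − (-0.11929)) = 0.70000 − (-0.00508)/(0.17014) = 0.72988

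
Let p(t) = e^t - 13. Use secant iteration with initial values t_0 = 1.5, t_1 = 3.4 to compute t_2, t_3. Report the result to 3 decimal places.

p(1.5) = -8.51831, p(3.4) = 16.96410
t_2 = 3.40000 − 16.96410·(3.40000 − 1.50000) / (16.96410 − (-8.51831)) = 3.40000 − (32.23179)/(25.48241) = 2.13514
p(2.13514) = -4.54181
t_3 = 2.13514 − (-4.54181)·(2.13514 − 3.40000) / (-4.54181 − 16.96410) = 2.13514 − (5.74477)/(-21.50591) = 2.40226

2.135, 2.402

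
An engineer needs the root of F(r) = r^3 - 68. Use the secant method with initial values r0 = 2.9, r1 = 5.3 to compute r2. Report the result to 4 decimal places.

3.7408

F(2.9) = -43.611000, F(5.3) = 80.877000
r2 = 5.300000 − 80.877000·(5.300000 − 2.900000) / (80.877000 − (-43.611000)) = 5.300000 − (194.104800)/(124.488000) = 3.740775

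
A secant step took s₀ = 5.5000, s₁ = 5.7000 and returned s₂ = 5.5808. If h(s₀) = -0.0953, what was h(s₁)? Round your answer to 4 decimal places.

0.1406

The secant line through (5.5000, -0.0953) and (5.7000, h(s₁)) crosses zero at s₂ = 5.5808.
So (5.5000, -0.0953), (5.7000, h(s₁)), (5.5808, 0) are collinear:
h(s₁) = -0.0953 · (5.7000 − 5.5808) / (5.5000 − 5.5808) = -0.0953 · (0.119200)/(-0.080800) = 0.140591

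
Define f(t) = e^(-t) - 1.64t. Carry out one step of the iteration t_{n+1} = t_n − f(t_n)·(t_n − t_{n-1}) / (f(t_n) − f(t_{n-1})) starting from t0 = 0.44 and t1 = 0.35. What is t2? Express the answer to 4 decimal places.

f(0.44) = -0.077564, f(0.35) = 0.130688
t2 = 0.350000 − 0.130688·(0.350000 − 0.440000) / (0.130688 − (-0.077564)) = 0.350000 − (-0.011762)/(0.208252) = 0.406479

0.4065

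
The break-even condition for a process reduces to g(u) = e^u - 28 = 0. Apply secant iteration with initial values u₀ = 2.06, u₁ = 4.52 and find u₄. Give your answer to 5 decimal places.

3.47411

g(2.06) = -20.1540302, g(4.52) = 63.8355980
u₂ = 4.5200000 − 63.8355980·(4.5200000 − 2.0600000) / (63.8355980 − (-20.1540302)) = 4.5200000 − (157.0355710)/(83.9896282) = 2.6502981
g(2.6502981) = -13.8417420
u₃ = 2.6502981 − (-13.8417420)·(2.6502981 − 4.5200000) / (-13.8417420 − 63.8355980) = 2.6502981 − (25.8799320)/(-77.6773400) = 2.9834703
g(2.9834703) = -8.2437425
u₄ = 2.9834703 − (-8.2437425)·(2.9834703 − 2.6502981) / (-8.2437425 − (-13.8417420)) = 2.9834703 − (-2.7465860)/(5.5979996) = 3.4741073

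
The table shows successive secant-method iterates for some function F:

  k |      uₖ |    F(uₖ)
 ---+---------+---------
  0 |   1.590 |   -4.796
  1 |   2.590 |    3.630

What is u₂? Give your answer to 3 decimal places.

u₂ = 2.590 − 3.630·(2.590 − 1.590) / (3.630 − (-4.796))
   = 2.590 − (3.63000)/(8.42600) = 2.15919

2.159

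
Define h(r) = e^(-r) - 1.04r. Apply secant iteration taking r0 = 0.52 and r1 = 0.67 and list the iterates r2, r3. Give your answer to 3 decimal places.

h(0.52) = 0.05372, h(0.67) = -0.18509
r2 = 0.67000 − (-0.18509)·(0.67000 − 0.52000) / (-0.18509 − 0.05372) = 0.67000 − (-0.02776)/(-0.23881) = 0.55374
h(0.55374) = -0.00110
r3 = 0.55374 − (-0.00110)·(0.55374 − 0.67000) / (-0.00110 − (-0.18509)) = 0.55374 − (0.00013)/(0.18399) = 0.55305

0.554, 0.553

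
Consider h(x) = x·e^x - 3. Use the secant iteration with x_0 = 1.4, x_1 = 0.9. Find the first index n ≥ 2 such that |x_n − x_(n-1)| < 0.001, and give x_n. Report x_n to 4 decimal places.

n = 5, x_n = 1.0499

h(1.4) = 2.677280, h(0.9) = -0.786357
x_2 = 0.900000 − (-0.786357)·(-0.500000)/(-3.463637) = 1.013516;  |Δ| = 0.113516
h(1.013516) = -0.207488
x_3 = 1.013516 − (-0.207488)·(0.113516)/(0.578870) = 1.054204;  |Δ| = 0.040688
h(1.054204) = 0.025241
x_4 = 1.054204 − 0.025241·(0.040688)/(0.232728) = 1.049791;  |Δ| = 0.004413
h(1.049791) = -0.000688
x_5 = 1.049791 − (-0.000688)·(-0.004413)/(-0.025928) = 1.049909;  |Δ| = 0.000117
|x_5 − x_4| = 0.000117 < 0.001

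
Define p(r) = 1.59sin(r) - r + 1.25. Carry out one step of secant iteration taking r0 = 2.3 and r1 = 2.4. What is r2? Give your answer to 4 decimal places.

2.3641

p(2.3) = 0.135671, p(2.4) = -0.076014
r2 = 2.400000 − (-0.076014)·(2.400000 − 2.300000) / (-0.076014 − 0.135671) = 2.400000 − (-0.007601)/(-0.211685) = 2.364091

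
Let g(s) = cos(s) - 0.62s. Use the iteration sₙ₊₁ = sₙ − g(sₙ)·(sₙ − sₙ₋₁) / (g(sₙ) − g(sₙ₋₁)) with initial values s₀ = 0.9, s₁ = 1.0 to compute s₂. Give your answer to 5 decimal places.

g(0.9) = 0.0636100, g(1.0) = -0.0796977
s₂ = 1.0000000 − (-0.0796977)·(1.0000000 − 0.9000000) / (-0.0796977 − 0.0636100) = 1.0000000 − (-0.0079698)/(-0.1433077) = 0.9443870

0.94439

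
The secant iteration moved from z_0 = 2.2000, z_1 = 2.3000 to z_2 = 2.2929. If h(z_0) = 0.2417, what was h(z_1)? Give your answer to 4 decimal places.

The secant line through (2.2000, 0.2417) and (2.3000, h(z_1)) crosses zero at z_2 = 2.2929.
So (2.2000, 0.2417), (2.3000, h(z_1)), (2.2929, 0) are collinear:
h(z_1) = 0.2417 · (2.3000 − 2.2929) / (2.2000 − 2.2929) = 0.2417 · (0.007100)/(-0.092900) = -0.018472

-0.0185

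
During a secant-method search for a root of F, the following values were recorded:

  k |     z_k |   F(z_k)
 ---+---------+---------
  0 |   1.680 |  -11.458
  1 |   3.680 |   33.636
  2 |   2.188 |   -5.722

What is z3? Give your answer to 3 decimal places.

z3 = 2.188 − (-5.722)·(2.188 − 3.680) / (-5.722 − 33.636)
   = 2.188 − (8.53722)/(-39.35800) = 2.40491

2.405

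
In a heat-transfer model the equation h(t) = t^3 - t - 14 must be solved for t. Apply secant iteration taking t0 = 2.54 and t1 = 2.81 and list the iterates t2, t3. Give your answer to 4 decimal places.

2.5475, 2.5482

h(2.54) = -0.152936, h(2.81) = 5.378041
t2 = 2.810000 − 5.378041·(2.810000 − 2.540000) / (5.378041 − (-0.152936)) = 2.810000 − (1.452071)/(5.530977) = 2.547466
h(2.547466) = -0.015479
t3 = 2.547466 − (-0.015479)·(2.547466 − 2.810000) / (-0.015479 − 5.378041) = 2.547466 − (0.004064)/(-5.393520) = 2.548219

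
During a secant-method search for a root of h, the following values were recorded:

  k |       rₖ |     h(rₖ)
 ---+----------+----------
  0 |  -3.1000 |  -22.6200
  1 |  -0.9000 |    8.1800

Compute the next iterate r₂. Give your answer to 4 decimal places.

-1.4843

r₂ = -0.9000 − 8.1800·(-0.9000 − (-3.1000)) / (8.1800 − (-22.6200))
   = -0.9000 − (17.996000)/(30.800000) = -1.484286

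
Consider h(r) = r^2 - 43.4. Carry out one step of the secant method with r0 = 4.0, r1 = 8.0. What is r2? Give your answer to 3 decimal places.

h(4.0) = -27.40000, h(8.0) = 20.60000
r2 = 8.00000 − 20.60000·(8.00000 − 4.00000) / (20.60000 − (-27.40000)) = 8.00000 − (82.40000)/(48.00000) = 6.28333

6.283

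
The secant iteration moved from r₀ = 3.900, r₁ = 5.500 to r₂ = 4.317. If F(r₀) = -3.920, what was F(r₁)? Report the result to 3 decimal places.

The secant line through (3.900, -3.920) and (5.500, F(r₁)) crosses zero at r₂ = 4.317.
So (3.900, -3.920), (5.500, F(r₁)), (4.317, 0) are collinear:
F(r₁) = -3.920 · (5.500 − 4.317) / (3.900 − 4.317) = -3.920 · (1.18300)/(-0.41700) = 11.12077

11.121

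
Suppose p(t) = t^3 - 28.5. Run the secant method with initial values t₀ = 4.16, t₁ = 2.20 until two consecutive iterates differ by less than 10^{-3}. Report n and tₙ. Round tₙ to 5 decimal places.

n = 6, tₙ = 3.05456

p(4.16) = 43.4912960, p(2.20) = -17.8520000
t₂ = 2.2000000 − (-17.8520000)·(-1.9600000)/(-61.3432960) = 2.7703952;  |Δ| = 0.5703952
p(2.7703952) = -7.2369693
t₃ = 2.7703952 − (-7.2369693)·(0.5703952)/(10.6150307) = 3.1592713;  |Δ| = 0.3888762
p(3.1592713) = 3.0326725
t₄ = 3.1592713 − 3.0326725·(0.3888762)/(10.2696418) = 3.0444344;  |Δ| = 0.1148369
p(3.0444344) = -0.2824134
t₅ = 3.0444344 − (-0.2824134)·(-0.1148369)/(-3.3150859) = 3.0542174;  |Δ| = 0.0097830
p(3.0542174) = -0.0095148
t₆ = 3.0542174 − (-0.0095148)·(0.0097830)/(0.2728986) = 3.0545585;  |Δ| = 0.0003411
|t₆ − t₅| = 0.0003411 < 10^{-3}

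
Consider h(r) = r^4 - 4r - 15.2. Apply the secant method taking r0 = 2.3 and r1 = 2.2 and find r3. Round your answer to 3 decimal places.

2.215

h(2.3) = 3.58410, h(2.2) = -0.57440
r2 = 2.20000 − (-0.57440)·(2.20000 − 2.30000) / (-0.57440 − 3.58410) = 2.20000 − (0.05744)/(-4.15850) = 2.21381
h(2.21381) = -0.03578
r3 = 2.21381 − (-0.03578)·(2.21381 − 2.20000) / (-0.03578 − (-0.57440)) = 2.21381 − (-0.00049)/(0.53862) = 2.21473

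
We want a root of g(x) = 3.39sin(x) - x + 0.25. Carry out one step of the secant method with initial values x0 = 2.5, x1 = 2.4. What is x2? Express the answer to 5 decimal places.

2.43873

g(2.5) = -0.2211794, g(2.4) = 0.1398202
x2 = 2.4000000 − 0.1398202·(2.4000000 − 2.5000000) / (0.1398202 − (-0.2211794)) = 2.4000000 − (-0.0139820)/(0.3609996) = 2.4387314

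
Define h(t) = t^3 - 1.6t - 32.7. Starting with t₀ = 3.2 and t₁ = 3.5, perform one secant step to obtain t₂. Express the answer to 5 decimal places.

h(3.2) = -5.0520000, h(3.5) = 4.5750000
t₂ = 3.5000000 − 4.5750000·(3.5000000 − 3.2000000) / (4.5750000 − (-5.0520000)) = 3.5000000 − (1.3725000)/(9.6270000) = 3.3574322

3.35743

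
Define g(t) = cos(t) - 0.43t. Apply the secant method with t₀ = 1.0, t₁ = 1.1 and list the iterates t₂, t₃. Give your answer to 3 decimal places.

g(1.0) = 0.11030, g(1.1) = -0.01940
t₂ = 1.10000 − (-0.01940)·(1.10000 − 1.00000) / (-0.01940 − 0.11030) = 1.10000 − (-0.00194)/(-0.12971) = 1.08504
g(1.08504) = 0.00031
t₃ = 1.08504 − 0.00031·(1.08504 − 1.10000) / (0.00031 − (-0.01940)) = 1.08504 − (0.00000)/(0.01971) = 1.08528

1.085, 1.085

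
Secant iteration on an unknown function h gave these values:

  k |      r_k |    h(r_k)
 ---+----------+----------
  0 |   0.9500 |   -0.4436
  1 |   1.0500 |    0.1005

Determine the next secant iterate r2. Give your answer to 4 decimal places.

r2 = 1.0500 − 0.1005·(1.0500 − 0.9500) / (0.1005 − (-0.4436))
   = 1.0500 − (0.010050)/(0.544100) = 1.031529

1.0315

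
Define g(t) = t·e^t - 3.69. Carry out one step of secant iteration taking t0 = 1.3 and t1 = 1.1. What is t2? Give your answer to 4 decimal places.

g(1.3) = 1.080086, g(1.1) = -0.385417
t2 = 1.100000 − (-0.385417)·(1.100000 − 1.300000) / (-0.385417 − 1.080086) = 1.100000 − (0.077083)/(-1.465503) = 1.152599

1.1526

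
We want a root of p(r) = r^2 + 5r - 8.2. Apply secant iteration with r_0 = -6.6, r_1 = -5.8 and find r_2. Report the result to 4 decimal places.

-6.2811

p(-6.6) = 2.360000, p(-5.8) = -3.560000
r_2 = -5.800000 − (-3.560000)·(-5.800000 − (-6.600000)) / (-3.560000 − 2.360000) = -5.800000 − (-2.848000)/(-5.920000) = -6.281081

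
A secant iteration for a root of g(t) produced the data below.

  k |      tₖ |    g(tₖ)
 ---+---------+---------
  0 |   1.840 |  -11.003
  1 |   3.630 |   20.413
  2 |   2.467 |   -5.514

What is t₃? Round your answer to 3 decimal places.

t₃ = 2.467 − (-5.514)·(2.467 − 3.630) / (-5.514 − 20.413)
   = 2.467 − (6.41278)/(-25.92700) = 2.71434

2.714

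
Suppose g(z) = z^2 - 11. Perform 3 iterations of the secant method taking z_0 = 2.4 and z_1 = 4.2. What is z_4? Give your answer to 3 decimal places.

g(2.4) = -5.24000, g(4.2) = 6.64000
z_2 = 4.20000 − 6.64000·(4.20000 − 2.40000) / (6.64000 − (-5.24000)) = 4.20000 − (11.95200)/(11.88000) = 3.19394
g(3.19394) = -0.79875
z_3 = 3.19394 − (-0.79875)·(3.19394 − 4.20000) / (-0.79875 − 6.64000) = 3.19394 − (0.80359)/(-7.43875) = 3.30197
g(3.30197) = -0.09701
z_4 = 3.30197 − (-0.09701)·(3.30197 − 3.19394) / (-0.09701 − (-0.79875)) = 3.30197 − (-0.01048)/(0.70174) = 3.31690

3.317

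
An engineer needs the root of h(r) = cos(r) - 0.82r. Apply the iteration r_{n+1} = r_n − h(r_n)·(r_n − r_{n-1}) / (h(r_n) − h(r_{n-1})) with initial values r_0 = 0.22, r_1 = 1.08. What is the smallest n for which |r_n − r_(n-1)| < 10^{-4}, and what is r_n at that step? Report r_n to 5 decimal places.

n = 5, r_n = 0.82632

h(0.22) = 0.7954974, h(1.08) = -0.4142716
r_2 = 1.0800000 − (-0.4142716)·(0.8600000)/(-1.2097691) = 0.7855028;  |Δ| = 0.2944972
h(0.7855028) = 0.0629205
r_3 = 0.7855028 − 0.0629205·(-0.2944972)/(0.4771921) = 0.8243339;  |Δ| = 0.0388311
h(0.8243339) = 0.0030923
r_4 = 0.8243339 − 0.0030923·(0.0388311)/(-0.0598282) = 0.8263409;  |Δ| = 0.0020070
h(0.8263409) = -0.0000282
r_5 = 0.8263409 − (-0.0000282)·(0.0020070)/(-0.0031204) = 0.8263228;  |Δ| = 0.0000181
|r_5 − r_4| = 0.0000181 < 10^{-4}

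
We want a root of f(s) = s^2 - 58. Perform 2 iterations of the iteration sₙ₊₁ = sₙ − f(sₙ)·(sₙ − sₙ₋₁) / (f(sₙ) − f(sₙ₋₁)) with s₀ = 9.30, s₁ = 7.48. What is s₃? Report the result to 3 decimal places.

f(9.30) = 28.49000, f(7.48) = -2.04960
s₂ = 7.48000 − (-2.04960)·(7.48000 − 9.30000) / (-2.04960 − 28.49000) = 7.48000 − (3.73027)/(-30.53960) = 7.60215
f(7.60215) = -0.20739
s₃ = 7.60215 − (-0.20739)·(7.60215 − 7.48000) / (-0.20739 − (-2.04960)) = 7.60215 − (-0.02533)/(1.84221) = 7.61590

7.616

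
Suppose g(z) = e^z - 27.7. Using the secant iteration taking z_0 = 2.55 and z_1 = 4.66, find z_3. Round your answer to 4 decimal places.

3.0852

g(2.55) = -14.892896, g(4.66) = 77.936082
z_2 = 4.660000 − 77.936082·(4.660000 − 2.550000) / (77.936082 − (-14.892896)) = 4.660000 − (164.445133)/(92.828978) = 2.888515
g(2.888515) = -9.733389
z_3 = 2.888515 − (-9.733389)·(2.888515 − 4.660000) / (-9.733389 − 77.936082) = 2.888515 − (17.242551)/(-87.669471) = 3.085192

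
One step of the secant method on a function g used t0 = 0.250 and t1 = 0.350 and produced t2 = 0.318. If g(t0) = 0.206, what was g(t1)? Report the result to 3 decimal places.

The secant line through (0.250, 0.206) and (0.350, g(t1)) crosses zero at t2 = 0.318.
So (0.250, 0.206), (0.350, g(t1)), (0.318, 0) are collinear:
g(t1) = 0.206 · (0.350 − 0.318) / (0.250 − 0.318) = 0.206 · (0.03200)/(-0.06800) = -0.09694

-0.097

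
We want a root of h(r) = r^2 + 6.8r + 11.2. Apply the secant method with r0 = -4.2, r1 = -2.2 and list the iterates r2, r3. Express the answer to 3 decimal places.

-4.900, 1.400

h(-4.2) = 0.28000, h(-2.2) = 1.08000
r2 = -2.20000 − 1.08000·(-2.20000 − (-4.20000)) / (1.08000 − 0.28000) = -2.20000 − (2.16000)/(0.80000) = -4.90000
h(-4.90000) = 1.89000
r3 = -4.90000 − 1.89000·(-4.90000 − (-2.20000)) / (1.89000 − 1.08000) = -4.90000 − (-5.10300)/(0.81000) = 1.40000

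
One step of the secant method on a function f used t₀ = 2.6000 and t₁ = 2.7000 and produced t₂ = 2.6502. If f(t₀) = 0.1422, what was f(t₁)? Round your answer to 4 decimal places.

The secant line through (2.6000, 0.1422) and (2.7000, f(t₁)) crosses zero at t₂ = 2.6502.
So (2.6000, 0.1422), (2.7000, f(t₁)), (2.6502, 0) are collinear:
f(t₁) = 0.1422 · (2.7000 − 2.6502) / (2.6000 − 2.6502) = 0.1422 · (0.049800)/(-0.050200) = -0.141067

-0.1411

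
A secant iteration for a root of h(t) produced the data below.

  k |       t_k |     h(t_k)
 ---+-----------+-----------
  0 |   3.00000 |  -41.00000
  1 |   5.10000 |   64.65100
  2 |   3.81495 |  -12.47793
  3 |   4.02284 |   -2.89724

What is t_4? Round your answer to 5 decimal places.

4.08571

t_4 = 4.02284 − (-2.89724)·(4.02284 − 3.81495) / (-2.89724 − (-12.47793))
   = 4.02284 − (-0.6023072)/(9.5806900) = 4.0857068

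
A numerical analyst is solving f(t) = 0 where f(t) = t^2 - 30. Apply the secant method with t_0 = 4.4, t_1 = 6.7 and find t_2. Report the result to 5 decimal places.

5.35856

f(4.4) = -10.6400000, f(6.7) = 14.8900000
t_2 = 6.7000000 − 14.8900000·(6.7000000 − 4.4000000) / (14.8900000 − (-10.6400000)) = 6.7000000 − (34.2470000)/(25.5300000) = 5.3585586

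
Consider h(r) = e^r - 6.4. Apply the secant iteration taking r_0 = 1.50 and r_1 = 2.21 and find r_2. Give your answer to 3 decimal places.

h(1.50) = -1.91831, h(2.21) = 2.71572
r_2 = 2.21000 − 2.71572·(2.21000 − 1.50000) / (2.71572 − (-1.91831)) = 2.21000 − (1.92816)/(4.63403) = 1.79391

1.794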